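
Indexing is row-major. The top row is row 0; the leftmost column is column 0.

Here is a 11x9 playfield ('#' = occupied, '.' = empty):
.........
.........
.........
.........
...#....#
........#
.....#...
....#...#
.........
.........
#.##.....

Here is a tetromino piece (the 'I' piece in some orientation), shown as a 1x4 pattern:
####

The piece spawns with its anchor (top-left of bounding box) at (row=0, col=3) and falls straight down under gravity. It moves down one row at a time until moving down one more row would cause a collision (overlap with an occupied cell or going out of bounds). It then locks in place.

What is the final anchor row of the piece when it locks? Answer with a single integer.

Spawn at (row=0, col=3). Try each row:
  row 0: fits
  row 1: fits
  row 2: fits
  row 3: fits
  row 4: blocked -> lock at row 3

Answer: 3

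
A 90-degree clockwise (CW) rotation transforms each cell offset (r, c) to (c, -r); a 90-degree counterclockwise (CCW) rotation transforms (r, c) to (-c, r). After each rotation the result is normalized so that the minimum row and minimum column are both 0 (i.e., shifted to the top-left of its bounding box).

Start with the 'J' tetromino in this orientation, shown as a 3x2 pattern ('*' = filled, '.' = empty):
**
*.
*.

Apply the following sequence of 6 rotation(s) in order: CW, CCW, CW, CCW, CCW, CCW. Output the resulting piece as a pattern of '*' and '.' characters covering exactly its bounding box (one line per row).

Start:
**
*.
*.
After rotation 1 (CW):
***
..*
After rotation 2 (CCW):
**
*.
*.
After rotation 3 (CW):
***
..*
After rotation 4 (CCW):
**
*.
*.
After rotation 5 (CCW):
*..
***
After rotation 6 (CCW):
.*
.*
**

Answer: .*
.*
**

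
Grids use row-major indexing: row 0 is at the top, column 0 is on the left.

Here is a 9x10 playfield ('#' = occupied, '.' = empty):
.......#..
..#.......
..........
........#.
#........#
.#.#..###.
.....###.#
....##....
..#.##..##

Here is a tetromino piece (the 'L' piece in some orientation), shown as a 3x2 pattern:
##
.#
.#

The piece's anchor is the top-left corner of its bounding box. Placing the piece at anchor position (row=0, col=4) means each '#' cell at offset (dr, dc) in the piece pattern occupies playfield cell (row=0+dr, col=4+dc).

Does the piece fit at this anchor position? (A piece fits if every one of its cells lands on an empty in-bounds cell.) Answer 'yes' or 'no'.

Answer: yes

Derivation:
Check each piece cell at anchor (0, 4):
  offset (0,0) -> (0,4): empty -> OK
  offset (0,1) -> (0,5): empty -> OK
  offset (1,1) -> (1,5): empty -> OK
  offset (2,1) -> (2,5): empty -> OK
All cells valid: yes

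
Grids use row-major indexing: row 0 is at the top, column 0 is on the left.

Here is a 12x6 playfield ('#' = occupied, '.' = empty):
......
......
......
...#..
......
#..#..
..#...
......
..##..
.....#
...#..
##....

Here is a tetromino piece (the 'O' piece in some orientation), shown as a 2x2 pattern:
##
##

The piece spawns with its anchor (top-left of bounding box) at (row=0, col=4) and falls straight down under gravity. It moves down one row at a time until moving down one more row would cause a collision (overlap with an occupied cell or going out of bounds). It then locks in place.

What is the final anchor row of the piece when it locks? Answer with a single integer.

Spawn at (row=0, col=4). Try each row:
  row 0: fits
  row 1: fits
  row 2: fits
  row 3: fits
  row 4: fits
  row 5: fits
  row 6: fits
  row 7: fits
  row 8: blocked -> lock at row 7

Answer: 7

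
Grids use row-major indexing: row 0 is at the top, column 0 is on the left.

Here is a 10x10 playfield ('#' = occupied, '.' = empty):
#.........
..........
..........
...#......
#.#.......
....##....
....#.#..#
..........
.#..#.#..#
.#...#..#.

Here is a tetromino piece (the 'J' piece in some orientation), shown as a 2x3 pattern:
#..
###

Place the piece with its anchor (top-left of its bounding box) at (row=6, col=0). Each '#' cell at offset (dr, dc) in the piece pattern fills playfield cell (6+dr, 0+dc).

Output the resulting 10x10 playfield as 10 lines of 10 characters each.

Answer: #.........
..........
..........
...#......
#.#.......
....##....
#...#.#..#
###.......
.#..#.#..#
.#...#..#.

Derivation:
Fill (6+0,0+0) = (6,0)
Fill (6+1,0+0) = (7,0)
Fill (6+1,0+1) = (7,1)
Fill (6+1,0+2) = (7,2)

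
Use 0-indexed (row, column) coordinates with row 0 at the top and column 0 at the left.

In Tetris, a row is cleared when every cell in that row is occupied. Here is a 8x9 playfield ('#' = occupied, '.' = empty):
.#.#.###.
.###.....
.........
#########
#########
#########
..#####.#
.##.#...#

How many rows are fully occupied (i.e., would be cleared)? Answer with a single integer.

Check each row:
  row 0: 4 empty cells -> not full
  row 1: 6 empty cells -> not full
  row 2: 9 empty cells -> not full
  row 3: 0 empty cells -> FULL (clear)
  row 4: 0 empty cells -> FULL (clear)
  row 5: 0 empty cells -> FULL (clear)
  row 6: 3 empty cells -> not full
  row 7: 5 empty cells -> not full
Total rows cleared: 3

Answer: 3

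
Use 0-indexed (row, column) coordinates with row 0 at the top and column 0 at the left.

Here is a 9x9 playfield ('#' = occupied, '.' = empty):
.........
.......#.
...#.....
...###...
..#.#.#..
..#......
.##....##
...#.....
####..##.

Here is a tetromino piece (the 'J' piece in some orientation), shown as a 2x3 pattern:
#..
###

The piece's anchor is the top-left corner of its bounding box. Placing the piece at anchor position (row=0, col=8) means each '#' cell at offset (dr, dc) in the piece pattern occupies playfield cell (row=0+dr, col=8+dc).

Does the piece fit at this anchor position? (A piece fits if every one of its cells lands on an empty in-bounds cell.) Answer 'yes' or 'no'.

Check each piece cell at anchor (0, 8):
  offset (0,0) -> (0,8): empty -> OK
  offset (1,0) -> (1,8): empty -> OK
  offset (1,1) -> (1,9): out of bounds -> FAIL
  offset (1,2) -> (1,10): out of bounds -> FAIL
All cells valid: no

Answer: no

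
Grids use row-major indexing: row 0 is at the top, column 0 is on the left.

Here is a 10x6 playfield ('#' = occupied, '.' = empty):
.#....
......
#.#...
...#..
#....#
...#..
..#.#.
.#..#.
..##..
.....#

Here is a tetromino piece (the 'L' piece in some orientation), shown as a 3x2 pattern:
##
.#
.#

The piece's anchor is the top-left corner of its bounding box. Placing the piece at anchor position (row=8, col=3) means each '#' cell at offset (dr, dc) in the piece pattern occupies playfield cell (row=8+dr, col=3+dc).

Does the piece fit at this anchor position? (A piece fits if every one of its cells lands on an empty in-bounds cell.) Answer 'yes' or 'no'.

Answer: no

Derivation:
Check each piece cell at anchor (8, 3):
  offset (0,0) -> (8,3): occupied ('#') -> FAIL
  offset (0,1) -> (8,4): empty -> OK
  offset (1,1) -> (9,4): empty -> OK
  offset (2,1) -> (10,4): out of bounds -> FAIL
All cells valid: no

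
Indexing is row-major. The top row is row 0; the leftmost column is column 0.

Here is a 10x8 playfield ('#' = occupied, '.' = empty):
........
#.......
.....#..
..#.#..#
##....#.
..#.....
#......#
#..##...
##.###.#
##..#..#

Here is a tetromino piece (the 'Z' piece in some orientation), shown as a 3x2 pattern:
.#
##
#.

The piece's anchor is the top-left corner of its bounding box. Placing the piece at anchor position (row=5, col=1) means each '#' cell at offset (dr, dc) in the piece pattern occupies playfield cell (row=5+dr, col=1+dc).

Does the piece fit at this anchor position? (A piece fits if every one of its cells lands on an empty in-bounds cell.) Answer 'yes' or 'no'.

Check each piece cell at anchor (5, 1):
  offset (0,1) -> (5,2): occupied ('#') -> FAIL
  offset (1,0) -> (6,1): empty -> OK
  offset (1,1) -> (6,2): empty -> OK
  offset (2,0) -> (7,1): empty -> OK
All cells valid: no

Answer: no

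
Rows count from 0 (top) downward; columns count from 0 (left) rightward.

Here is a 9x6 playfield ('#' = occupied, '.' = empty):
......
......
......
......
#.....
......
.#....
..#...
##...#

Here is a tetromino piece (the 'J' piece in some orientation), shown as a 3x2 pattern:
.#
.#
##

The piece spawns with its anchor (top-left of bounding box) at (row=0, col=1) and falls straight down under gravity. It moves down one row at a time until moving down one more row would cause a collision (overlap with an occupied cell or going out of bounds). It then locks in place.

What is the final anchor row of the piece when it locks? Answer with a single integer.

Answer: 3

Derivation:
Spawn at (row=0, col=1). Try each row:
  row 0: fits
  row 1: fits
  row 2: fits
  row 3: fits
  row 4: blocked -> lock at row 3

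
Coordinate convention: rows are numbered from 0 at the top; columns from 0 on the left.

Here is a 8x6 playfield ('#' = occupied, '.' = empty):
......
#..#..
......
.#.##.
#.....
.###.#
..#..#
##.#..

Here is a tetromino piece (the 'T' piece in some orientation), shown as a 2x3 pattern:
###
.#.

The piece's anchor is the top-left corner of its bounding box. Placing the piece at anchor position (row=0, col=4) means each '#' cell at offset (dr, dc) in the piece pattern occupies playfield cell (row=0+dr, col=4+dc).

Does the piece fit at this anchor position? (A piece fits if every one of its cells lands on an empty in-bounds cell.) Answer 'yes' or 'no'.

Answer: no

Derivation:
Check each piece cell at anchor (0, 4):
  offset (0,0) -> (0,4): empty -> OK
  offset (0,1) -> (0,5): empty -> OK
  offset (0,2) -> (0,6): out of bounds -> FAIL
  offset (1,1) -> (1,5): empty -> OK
All cells valid: no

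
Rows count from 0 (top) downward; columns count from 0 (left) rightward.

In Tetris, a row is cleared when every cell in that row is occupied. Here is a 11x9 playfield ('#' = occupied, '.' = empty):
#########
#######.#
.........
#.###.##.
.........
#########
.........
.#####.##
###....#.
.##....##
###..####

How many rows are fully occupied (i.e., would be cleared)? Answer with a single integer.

Answer: 2

Derivation:
Check each row:
  row 0: 0 empty cells -> FULL (clear)
  row 1: 1 empty cell -> not full
  row 2: 9 empty cells -> not full
  row 3: 3 empty cells -> not full
  row 4: 9 empty cells -> not full
  row 5: 0 empty cells -> FULL (clear)
  row 6: 9 empty cells -> not full
  row 7: 2 empty cells -> not full
  row 8: 5 empty cells -> not full
  row 9: 5 empty cells -> not full
  row 10: 2 empty cells -> not full
Total rows cleared: 2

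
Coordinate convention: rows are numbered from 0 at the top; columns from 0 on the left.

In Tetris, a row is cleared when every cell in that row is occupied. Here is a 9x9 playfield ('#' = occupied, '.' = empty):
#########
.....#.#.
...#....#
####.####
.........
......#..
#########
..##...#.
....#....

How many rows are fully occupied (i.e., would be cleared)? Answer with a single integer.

Answer: 2

Derivation:
Check each row:
  row 0: 0 empty cells -> FULL (clear)
  row 1: 7 empty cells -> not full
  row 2: 7 empty cells -> not full
  row 3: 1 empty cell -> not full
  row 4: 9 empty cells -> not full
  row 5: 8 empty cells -> not full
  row 6: 0 empty cells -> FULL (clear)
  row 7: 6 empty cells -> not full
  row 8: 8 empty cells -> not full
Total rows cleared: 2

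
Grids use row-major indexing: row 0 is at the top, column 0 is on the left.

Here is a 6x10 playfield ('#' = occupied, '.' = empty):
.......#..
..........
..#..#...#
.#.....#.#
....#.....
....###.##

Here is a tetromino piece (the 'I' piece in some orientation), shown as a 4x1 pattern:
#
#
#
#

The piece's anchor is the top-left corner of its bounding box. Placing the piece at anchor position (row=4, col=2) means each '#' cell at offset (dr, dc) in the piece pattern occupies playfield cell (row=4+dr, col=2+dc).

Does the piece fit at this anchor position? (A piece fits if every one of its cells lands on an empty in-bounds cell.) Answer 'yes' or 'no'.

Check each piece cell at anchor (4, 2):
  offset (0,0) -> (4,2): empty -> OK
  offset (1,0) -> (5,2): empty -> OK
  offset (2,0) -> (6,2): out of bounds -> FAIL
  offset (3,0) -> (7,2): out of bounds -> FAIL
All cells valid: no

Answer: no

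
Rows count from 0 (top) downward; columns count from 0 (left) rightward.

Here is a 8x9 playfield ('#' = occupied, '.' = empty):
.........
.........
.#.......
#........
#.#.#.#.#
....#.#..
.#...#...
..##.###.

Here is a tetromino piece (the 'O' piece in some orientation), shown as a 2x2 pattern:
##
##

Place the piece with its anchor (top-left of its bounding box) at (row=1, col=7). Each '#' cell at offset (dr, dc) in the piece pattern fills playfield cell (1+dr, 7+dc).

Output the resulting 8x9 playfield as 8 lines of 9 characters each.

Answer: .........
.......##
.#.....##
#........
#.#.#.#.#
....#.#..
.#...#...
..##.###.

Derivation:
Fill (1+0,7+0) = (1,7)
Fill (1+0,7+1) = (1,8)
Fill (1+1,7+0) = (2,7)
Fill (1+1,7+1) = (2,8)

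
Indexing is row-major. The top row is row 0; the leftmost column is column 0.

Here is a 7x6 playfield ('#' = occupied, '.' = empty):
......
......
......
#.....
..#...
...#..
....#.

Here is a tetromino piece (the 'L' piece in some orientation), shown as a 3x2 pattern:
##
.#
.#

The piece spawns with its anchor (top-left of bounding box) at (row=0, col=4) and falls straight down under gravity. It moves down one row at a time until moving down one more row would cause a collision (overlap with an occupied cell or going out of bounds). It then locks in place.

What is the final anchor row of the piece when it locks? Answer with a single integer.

Spawn at (row=0, col=4). Try each row:
  row 0: fits
  row 1: fits
  row 2: fits
  row 3: fits
  row 4: fits
  row 5: blocked -> lock at row 4

Answer: 4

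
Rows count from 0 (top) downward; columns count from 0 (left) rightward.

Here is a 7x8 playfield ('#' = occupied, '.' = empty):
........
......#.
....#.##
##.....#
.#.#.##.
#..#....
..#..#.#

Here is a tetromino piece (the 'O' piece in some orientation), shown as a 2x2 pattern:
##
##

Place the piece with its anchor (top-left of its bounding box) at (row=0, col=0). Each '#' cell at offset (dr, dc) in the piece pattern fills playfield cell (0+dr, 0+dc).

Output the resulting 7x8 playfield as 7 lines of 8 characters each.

Answer: ##......
##....#.
....#.##
##.....#
.#.#.##.
#..#....
..#..#.#

Derivation:
Fill (0+0,0+0) = (0,0)
Fill (0+0,0+1) = (0,1)
Fill (0+1,0+0) = (1,0)
Fill (0+1,0+1) = (1,1)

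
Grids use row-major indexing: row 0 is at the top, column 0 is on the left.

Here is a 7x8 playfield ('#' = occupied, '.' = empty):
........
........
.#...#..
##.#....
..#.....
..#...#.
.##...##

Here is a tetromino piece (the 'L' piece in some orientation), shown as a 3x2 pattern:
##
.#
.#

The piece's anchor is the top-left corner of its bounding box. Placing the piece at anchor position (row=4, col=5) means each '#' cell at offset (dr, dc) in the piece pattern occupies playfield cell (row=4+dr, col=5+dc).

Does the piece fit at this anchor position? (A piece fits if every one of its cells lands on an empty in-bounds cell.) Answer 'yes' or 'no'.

Answer: no

Derivation:
Check each piece cell at anchor (4, 5):
  offset (0,0) -> (4,5): empty -> OK
  offset (0,1) -> (4,6): empty -> OK
  offset (1,1) -> (5,6): occupied ('#') -> FAIL
  offset (2,1) -> (6,6): occupied ('#') -> FAIL
All cells valid: no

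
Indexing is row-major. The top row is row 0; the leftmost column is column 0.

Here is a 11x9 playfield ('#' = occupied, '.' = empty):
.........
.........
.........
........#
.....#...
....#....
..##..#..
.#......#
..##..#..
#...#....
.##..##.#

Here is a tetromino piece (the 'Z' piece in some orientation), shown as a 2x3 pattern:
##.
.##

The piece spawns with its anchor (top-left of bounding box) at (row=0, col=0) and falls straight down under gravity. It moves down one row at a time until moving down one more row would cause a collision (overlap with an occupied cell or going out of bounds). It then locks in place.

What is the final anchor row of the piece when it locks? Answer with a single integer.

Answer: 4

Derivation:
Spawn at (row=0, col=0). Try each row:
  row 0: fits
  row 1: fits
  row 2: fits
  row 3: fits
  row 4: fits
  row 5: blocked -> lock at row 4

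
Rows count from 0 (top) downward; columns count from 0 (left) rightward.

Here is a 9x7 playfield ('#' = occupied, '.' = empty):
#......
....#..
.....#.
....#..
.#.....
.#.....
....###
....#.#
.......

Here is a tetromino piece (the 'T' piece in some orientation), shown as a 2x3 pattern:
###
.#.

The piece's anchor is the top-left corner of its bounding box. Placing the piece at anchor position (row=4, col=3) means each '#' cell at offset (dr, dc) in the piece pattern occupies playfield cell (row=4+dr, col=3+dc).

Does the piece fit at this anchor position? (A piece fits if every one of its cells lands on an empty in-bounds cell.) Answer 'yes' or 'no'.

Answer: yes

Derivation:
Check each piece cell at anchor (4, 3):
  offset (0,0) -> (4,3): empty -> OK
  offset (0,1) -> (4,4): empty -> OK
  offset (0,2) -> (4,5): empty -> OK
  offset (1,1) -> (5,4): empty -> OK
All cells valid: yes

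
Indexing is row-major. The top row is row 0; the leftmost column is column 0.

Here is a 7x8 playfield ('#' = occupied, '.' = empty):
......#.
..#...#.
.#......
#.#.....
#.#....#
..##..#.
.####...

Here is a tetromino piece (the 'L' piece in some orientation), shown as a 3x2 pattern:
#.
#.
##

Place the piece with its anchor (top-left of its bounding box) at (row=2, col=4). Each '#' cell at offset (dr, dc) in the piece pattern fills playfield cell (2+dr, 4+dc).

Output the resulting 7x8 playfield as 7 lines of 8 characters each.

Answer: ......#.
..#...#.
.#..#...
#.#.#...
#.#.##.#
..##..#.
.####...

Derivation:
Fill (2+0,4+0) = (2,4)
Fill (2+1,4+0) = (3,4)
Fill (2+2,4+0) = (4,4)
Fill (2+2,4+1) = (4,5)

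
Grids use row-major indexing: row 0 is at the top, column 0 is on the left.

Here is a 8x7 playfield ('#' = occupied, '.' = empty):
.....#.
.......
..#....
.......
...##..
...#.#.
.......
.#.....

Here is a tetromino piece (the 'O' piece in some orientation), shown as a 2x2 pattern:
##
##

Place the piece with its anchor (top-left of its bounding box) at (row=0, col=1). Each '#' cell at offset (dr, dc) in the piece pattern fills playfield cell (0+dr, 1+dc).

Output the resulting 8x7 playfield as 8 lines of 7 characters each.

Fill (0+0,1+0) = (0,1)
Fill (0+0,1+1) = (0,2)
Fill (0+1,1+0) = (1,1)
Fill (0+1,1+1) = (1,2)

Answer: .##..#.
.##....
..#....
.......
...##..
...#.#.
.......
.#.....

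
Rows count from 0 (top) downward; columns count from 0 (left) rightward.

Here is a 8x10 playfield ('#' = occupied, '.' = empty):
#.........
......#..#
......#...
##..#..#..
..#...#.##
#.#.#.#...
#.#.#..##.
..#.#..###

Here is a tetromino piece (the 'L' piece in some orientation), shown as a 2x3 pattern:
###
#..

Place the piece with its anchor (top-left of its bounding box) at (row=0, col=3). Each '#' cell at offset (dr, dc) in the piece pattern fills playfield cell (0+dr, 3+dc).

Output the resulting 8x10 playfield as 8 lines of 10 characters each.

Fill (0+0,3+0) = (0,3)
Fill (0+0,3+1) = (0,4)
Fill (0+0,3+2) = (0,5)
Fill (0+1,3+0) = (1,3)

Answer: #..###....
...#..#..#
......#...
##..#..#..
..#...#.##
#.#.#.#...
#.#.#..##.
..#.#..###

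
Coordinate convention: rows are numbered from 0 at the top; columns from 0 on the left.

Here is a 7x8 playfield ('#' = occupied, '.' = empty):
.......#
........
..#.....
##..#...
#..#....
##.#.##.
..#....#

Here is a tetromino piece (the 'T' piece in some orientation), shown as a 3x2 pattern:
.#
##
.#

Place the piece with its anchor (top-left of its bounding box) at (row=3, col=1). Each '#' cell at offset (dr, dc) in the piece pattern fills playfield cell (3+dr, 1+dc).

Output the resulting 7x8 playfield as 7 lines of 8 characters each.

Answer: .......#
........
..#.....
###.#...
####....
####.##.
..#....#

Derivation:
Fill (3+0,1+1) = (3,2)
Fill (3+1,1+0) = (4,1)
Fill (3+1,1+1) = (4,2)
Fill (3+2,1+1) = (5,2)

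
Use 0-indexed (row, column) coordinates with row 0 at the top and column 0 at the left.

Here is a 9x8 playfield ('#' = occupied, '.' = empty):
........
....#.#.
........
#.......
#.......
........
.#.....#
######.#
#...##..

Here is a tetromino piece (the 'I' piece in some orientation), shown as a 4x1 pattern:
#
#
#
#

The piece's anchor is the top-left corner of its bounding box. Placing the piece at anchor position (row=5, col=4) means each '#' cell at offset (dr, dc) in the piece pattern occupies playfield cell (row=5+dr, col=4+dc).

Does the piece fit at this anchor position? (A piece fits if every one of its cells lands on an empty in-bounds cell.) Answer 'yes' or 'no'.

Check each piece cell at anchor (5, 4):
  offset (0,0) -> (5,4): empty -> OK
  offset (1,0) -> (6,4): empty -> OK
  offset (2,0) -> (7,4): occupied ('#') -> FAIL
  offset (3,0) -> (8,4): occupied ('#') -> FAIL
All cells valid: no

Answer: no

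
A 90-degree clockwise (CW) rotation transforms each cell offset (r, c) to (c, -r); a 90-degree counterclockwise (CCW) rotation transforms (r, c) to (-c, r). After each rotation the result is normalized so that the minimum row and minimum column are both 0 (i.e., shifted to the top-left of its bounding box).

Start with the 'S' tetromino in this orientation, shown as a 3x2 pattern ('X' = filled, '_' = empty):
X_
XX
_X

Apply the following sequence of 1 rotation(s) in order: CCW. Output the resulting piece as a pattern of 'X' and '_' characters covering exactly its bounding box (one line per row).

Start:
X_
XX
_X
After rotation 1 (CCW):
_XX
XX_

Answer: _XX
XX_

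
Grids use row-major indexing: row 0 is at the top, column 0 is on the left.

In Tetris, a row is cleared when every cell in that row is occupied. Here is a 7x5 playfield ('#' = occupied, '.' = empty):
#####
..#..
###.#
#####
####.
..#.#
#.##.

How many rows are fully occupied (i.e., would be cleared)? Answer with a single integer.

Check each row:
  row 0: 0 empty cells -> FULL (clear)
  row 1: 4 empty cells -> not full
  row 2: 1 empty cell -> not full
  row 3: 0 empty cells -> FULL (clear)
  row 4: 1 empty cell -> not full
  row 5: 3 empty cells -> not full
  row 6: 2 empty cells -> not full
Total rows cleared: 2

Answer: 2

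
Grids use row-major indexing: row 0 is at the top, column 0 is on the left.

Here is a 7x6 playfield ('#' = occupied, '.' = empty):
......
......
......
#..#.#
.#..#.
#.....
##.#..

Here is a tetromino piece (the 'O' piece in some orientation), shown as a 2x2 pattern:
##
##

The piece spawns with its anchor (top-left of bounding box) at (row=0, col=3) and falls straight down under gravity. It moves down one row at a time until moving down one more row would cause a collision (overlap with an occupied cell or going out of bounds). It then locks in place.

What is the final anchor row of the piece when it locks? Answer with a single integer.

Answer: 1

Derivation:
Spawn at (row=0, col=3). Try each row:
  row 0: fits
  row 1: fits
  row 2: blocked -> lock at row 1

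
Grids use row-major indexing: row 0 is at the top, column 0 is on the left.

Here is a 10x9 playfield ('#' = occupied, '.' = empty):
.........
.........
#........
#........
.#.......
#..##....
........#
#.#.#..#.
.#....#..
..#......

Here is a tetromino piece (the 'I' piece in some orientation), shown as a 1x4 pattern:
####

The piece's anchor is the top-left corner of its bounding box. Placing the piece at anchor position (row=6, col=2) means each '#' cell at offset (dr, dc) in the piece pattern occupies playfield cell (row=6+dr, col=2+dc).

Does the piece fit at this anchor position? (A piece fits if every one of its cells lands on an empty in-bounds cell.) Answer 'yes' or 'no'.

Check each piece cell at anchor (6, 2):
  offset (0,0) -> (6,2): empty -> OK
  offset (0,1) -> (6,3): empty -> OK
  offset (0,2) -> (6,4): empty -> OK
  offset (0,3) -> (6,5): empty -> OK
All cells valid: yes

Answer: yes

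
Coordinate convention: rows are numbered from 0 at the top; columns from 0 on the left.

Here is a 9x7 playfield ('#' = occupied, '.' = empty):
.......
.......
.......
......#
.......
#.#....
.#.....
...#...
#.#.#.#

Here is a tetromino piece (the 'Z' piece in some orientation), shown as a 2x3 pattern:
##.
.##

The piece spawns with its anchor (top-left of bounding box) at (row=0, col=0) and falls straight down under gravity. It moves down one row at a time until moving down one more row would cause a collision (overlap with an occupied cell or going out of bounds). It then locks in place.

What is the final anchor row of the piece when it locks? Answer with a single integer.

Answer: 3

Derivation:
Spawn at (row=0, col=0). Try each row:
  row 0: fits
  row 1: fits
  row 2: fits
  row 3: fits
  row 4: blocked -> lock at row 3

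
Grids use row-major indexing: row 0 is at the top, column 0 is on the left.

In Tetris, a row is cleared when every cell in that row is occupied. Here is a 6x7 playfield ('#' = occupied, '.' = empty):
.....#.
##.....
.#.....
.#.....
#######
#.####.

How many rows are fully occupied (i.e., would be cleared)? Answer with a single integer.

Check each row:
  row 0: 6 empty cells -> not full
  row 1: 5 empty cells -> not full
  row 2: 6 empty cells -> not full
  row 3: 6 empty cells -> not full
  row 4: 0 empty cells -> FULL (clear)
  row 5: 2 empty cells -> not full
Total rows cleared: 1

Answer: 1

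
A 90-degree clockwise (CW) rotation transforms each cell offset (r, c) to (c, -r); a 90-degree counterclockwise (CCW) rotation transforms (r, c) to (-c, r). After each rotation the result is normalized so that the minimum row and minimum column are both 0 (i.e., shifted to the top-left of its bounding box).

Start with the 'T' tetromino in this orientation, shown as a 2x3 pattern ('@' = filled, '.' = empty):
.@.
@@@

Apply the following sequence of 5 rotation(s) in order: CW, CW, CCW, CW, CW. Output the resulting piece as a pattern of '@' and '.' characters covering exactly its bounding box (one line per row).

Start:
.@.
@@@
After rotation 1 (CW):
@.
@@
@.
After rotation 2 (CW):
@@@
.@.
After rotation 3 (CCW):
@.
@@
@.
After rotation 4 (CW):
@@@
.@.
After rotation 5 (CW):
.@
@@
.@

Answer: .@
@@
.@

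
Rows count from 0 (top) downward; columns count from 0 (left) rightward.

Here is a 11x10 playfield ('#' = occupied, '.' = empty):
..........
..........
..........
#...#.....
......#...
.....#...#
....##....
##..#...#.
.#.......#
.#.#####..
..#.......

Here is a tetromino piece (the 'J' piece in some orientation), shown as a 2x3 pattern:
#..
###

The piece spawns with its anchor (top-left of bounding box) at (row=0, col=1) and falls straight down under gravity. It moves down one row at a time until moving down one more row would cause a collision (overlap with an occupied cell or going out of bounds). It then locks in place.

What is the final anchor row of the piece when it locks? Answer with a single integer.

Spawn at (row=0, col=1). Try each row:
  row 0: fits
  row 1: fits
  row 2: fits
  row 3: fits
  row 4: fits
  row 5: fits
  row 6: blocked -> lock at row 5

Answer: 5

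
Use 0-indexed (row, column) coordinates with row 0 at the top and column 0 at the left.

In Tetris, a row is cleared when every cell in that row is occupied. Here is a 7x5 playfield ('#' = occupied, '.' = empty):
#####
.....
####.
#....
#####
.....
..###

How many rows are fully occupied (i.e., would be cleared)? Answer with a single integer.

Check each row:
  row 0: 0 empty cells -> FULL (clear)
  row 1: 5 empty cells -> not full
  row 2: 1 empty cell -> not full
  row 3: 4 empty cells -> not full
  row 4: 0 empty cells -> FULL (clear)
  row 5: 5 empty cells -> not full
  row 6: 2 empty cells -> not full
Total rows cleared: 2

Answer: 2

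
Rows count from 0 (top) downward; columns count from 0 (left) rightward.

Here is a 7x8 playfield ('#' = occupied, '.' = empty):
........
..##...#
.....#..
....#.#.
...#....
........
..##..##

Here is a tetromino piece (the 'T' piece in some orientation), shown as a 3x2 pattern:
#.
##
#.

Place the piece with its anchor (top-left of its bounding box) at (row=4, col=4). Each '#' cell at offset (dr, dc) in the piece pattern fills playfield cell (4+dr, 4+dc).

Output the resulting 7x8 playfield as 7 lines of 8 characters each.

Fill (4+0,4+0) = (4,4)
Fill (4+1,4+0) = (5,4)
Fill (4+1,4+1) = (5,5)
Fill (4+2,4+0) = (6,4)

Answer: ........
..##...#
.....#..
....#.#.
...##...
....##..
..###.##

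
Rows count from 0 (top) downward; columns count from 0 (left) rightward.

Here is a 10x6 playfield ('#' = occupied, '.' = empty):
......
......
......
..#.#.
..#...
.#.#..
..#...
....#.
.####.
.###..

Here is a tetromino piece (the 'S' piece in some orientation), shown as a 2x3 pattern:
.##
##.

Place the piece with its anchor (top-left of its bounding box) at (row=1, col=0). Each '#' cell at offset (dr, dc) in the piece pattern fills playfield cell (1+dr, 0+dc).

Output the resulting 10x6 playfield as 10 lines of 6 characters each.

Answer: ......
.##...
##....
..#.#.
..#...
.#.#..
..#...
....#.
.####.
.###..

Derivation:
Fill (1+0,0+1) = (1,1)
Fill (1+0,0+2) = (1,2)
Fill (1+1,0+0) = (2,0)
Fill (1+1,0+1) = (2,1)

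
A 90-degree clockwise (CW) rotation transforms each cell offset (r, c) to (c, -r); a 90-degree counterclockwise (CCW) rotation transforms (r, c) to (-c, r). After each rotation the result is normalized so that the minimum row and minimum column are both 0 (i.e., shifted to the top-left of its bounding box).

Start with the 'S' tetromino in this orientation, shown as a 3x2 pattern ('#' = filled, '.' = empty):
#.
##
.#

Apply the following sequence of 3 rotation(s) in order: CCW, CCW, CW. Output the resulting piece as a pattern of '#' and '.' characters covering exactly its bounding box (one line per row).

Answer: .##
##.

Derivation:
Start:
#.
##
.#
After rotation 1 (CCW):
.##
##.
After rotation 2 (CCW):
#.
##
.#
After rotation 3 (CW):
.##
##.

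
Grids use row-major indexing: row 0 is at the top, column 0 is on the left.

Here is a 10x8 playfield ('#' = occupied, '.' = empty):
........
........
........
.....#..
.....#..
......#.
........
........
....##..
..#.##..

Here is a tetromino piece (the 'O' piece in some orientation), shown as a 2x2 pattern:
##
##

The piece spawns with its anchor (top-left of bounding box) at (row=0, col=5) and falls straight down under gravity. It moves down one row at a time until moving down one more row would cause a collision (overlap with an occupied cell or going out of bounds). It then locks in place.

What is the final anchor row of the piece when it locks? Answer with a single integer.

Answer: 1

Derivation:
Spawn at (row=0, col=5). Try each row:
  row 0: fits
  row 1: fits
  row 2: blocked -> lock at row 1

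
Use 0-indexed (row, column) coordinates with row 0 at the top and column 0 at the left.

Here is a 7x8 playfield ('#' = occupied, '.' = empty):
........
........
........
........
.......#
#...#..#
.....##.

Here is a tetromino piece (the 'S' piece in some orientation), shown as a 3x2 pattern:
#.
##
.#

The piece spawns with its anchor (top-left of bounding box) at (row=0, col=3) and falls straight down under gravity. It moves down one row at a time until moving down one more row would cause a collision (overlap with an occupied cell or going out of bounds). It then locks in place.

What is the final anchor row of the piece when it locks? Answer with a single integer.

Spawn at (row=0, col=3). Try each row:
  row 0: fits
  row 1: fits
  row 2: fits
  row 3: blocked -> lock at row 2

Answer: 2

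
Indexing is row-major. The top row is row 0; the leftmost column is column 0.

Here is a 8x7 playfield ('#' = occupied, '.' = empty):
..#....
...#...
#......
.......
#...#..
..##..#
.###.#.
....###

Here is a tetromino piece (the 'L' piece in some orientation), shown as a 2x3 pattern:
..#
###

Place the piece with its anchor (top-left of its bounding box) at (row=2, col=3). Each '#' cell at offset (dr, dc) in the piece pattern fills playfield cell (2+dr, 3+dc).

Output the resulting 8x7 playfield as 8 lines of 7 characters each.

Answer: ..#....
...#...
#....#.
...###.
#...#..
..##..#
.###.#.
....###

Derivation:
Fill (2+0,3+2) = (2,5)
Fill (2+1,3+0) = (3,3)
Fill (2+1,3+1) = (3,4)
Fill (2+1,3+2) = (3,5)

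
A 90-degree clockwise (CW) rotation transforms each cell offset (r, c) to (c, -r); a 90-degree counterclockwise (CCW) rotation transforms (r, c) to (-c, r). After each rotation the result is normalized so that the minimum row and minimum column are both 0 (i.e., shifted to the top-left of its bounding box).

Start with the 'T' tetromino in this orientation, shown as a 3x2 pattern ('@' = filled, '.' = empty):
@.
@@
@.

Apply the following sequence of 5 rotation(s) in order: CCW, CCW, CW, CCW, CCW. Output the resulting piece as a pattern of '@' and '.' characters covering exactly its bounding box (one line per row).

Start:
@.
@@
@.
After rotation 1 (CCW):
.@.
@@@
After rotation 2 (CCW):
.@
@@
.@
After rotation 3 (CW):
.@.
@@@
After rotation 4 (CCW):
.@
@@
.@
After rotation 5 (CCW):
@@@
.@.

Answer: @@@
.@.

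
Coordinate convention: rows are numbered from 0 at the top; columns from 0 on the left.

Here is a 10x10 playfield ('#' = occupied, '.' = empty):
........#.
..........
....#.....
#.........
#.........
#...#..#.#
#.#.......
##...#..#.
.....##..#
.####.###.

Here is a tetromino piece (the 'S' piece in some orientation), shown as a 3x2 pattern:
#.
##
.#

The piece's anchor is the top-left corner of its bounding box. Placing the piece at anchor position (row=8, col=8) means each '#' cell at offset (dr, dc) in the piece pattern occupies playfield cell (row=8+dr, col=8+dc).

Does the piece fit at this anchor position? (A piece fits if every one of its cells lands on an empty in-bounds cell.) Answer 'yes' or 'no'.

Answer: no

Derivation:
Check each piece cell at anchor (8, 8):
  offset (0,0) -> (8,8): empty -> OK
  offset (1,0) -> (9,8): occupied ('#') -> FAIL
  offset (1,1) -> (9,9): empty -> OK
  offset (2,1) -> (10,9): out of bounds -> FAIL
All cells valid: no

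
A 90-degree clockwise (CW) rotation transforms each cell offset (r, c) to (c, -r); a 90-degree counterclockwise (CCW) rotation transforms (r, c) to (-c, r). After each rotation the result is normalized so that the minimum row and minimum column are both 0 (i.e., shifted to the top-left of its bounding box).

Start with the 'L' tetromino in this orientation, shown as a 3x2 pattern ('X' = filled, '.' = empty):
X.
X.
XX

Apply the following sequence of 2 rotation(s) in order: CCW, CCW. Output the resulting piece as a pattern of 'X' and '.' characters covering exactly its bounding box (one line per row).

Start:
X.
X.
XX
After rotation 1 (CCW):
..X
XXX
After rotation 2 (CCW):
XX
.X
.X

Answer: XX
.X
.X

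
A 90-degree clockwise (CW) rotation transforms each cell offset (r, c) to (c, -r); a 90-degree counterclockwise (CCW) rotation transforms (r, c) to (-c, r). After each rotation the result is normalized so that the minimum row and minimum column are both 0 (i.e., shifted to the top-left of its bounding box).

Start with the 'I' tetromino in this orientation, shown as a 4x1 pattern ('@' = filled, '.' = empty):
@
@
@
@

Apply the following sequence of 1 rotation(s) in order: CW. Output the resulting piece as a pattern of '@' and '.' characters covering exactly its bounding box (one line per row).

Answer: @@@@

Derivation:
Start:
@
@
@
@
After rotation 1 (CW):
@@@@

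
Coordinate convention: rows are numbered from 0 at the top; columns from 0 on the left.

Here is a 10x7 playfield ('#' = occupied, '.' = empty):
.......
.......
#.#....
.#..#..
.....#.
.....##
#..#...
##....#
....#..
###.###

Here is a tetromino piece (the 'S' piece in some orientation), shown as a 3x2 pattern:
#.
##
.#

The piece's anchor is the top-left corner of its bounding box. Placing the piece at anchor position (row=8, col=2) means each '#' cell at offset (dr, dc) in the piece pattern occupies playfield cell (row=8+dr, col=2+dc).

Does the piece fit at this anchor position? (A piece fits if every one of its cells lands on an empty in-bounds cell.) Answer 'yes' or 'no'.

Answer: no

Derivation:
Check each piece cell at anchor (8, 2):
  offset (0,0) -> (8,2): empty -> OK
  offset (1,0) -> (9,2): occupied ('#') -> FAIL
  offset (1,1) -> (9,3): empty -> OK
  offset (2,1) -> (10,3): out of bounds -> FAIL
All cells valid: no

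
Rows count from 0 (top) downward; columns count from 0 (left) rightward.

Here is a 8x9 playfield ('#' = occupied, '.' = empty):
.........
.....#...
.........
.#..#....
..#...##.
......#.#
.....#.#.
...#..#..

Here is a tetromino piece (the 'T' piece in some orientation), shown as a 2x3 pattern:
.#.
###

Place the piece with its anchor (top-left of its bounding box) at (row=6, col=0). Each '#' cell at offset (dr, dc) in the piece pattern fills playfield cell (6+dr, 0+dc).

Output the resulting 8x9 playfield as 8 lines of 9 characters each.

Fill (6+0,0+1) = (6,1)
Fill (6+1,0+0) = (7,0)
Fill (6+1,0+1) = (7,1)
Fill (6+1,0+2) = (7,2)

Answer: .........
.....#...
.........
.#..#....
..#...##.
......#.#
.#...#.#.
####..#..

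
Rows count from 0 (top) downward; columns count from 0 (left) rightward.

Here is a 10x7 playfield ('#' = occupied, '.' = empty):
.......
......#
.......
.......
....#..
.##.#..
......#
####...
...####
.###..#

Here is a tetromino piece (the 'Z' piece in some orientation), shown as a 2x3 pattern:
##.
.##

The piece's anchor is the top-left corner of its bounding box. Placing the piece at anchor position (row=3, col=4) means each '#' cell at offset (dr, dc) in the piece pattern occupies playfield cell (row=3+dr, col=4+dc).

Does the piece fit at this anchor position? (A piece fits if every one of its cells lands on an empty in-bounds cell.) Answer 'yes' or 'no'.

Check each piece cell at anchor (3, 4):
  offset (0,0) -> (3,4): empty -> OK
  offset (0,1) -> (3,5): empty -> OK
  offset (1,1) -> (4,5): empty -> OK
  offset (1,2) -> (4,6): empty -> OK
All cells valid: yes

Answer: yes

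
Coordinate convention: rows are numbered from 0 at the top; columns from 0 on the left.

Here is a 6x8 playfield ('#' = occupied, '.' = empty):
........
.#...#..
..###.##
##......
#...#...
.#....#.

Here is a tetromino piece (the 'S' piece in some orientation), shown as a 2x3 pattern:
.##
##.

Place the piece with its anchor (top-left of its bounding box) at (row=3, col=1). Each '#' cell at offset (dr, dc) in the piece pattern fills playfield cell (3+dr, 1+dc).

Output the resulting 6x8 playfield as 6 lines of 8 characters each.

Fill (3+0,1+1) = (3,2)
Fill (3+0,1+2) = (3,3)
Fill (3+1,1+0) = (4,1)
Fill (3+1,1+1) = (4,2)

Answer: ........
.#...#..
..###.##
####....
###.#...
.#....#.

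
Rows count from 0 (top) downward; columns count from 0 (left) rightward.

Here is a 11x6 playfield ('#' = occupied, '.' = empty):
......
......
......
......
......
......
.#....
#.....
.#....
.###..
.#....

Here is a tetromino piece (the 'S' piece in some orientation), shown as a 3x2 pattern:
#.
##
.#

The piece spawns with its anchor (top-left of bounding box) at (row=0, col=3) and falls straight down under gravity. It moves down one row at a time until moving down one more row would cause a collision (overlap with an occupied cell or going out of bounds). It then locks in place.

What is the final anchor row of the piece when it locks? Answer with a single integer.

Spawn at (row=0, col=3). Try each row:
  row 0: fits
  row 1: fits
  row 2: fits
  row 3: fits
  row 4: fits
  row 5: fits
  row 6: fits
  row 7: fits
  row 8: blocked -> lock at row 7

Answer: 7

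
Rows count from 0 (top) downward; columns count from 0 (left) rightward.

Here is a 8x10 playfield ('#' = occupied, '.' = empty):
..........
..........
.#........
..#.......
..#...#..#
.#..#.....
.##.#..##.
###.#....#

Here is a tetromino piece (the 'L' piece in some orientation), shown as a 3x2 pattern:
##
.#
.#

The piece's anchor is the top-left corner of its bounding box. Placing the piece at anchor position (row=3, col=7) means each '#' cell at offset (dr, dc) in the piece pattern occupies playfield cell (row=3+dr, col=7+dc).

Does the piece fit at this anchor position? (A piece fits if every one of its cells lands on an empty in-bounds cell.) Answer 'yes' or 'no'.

Answer: yes

Derivation:
Check each piece cell at anchor (3, 7):
  offset (0,0) -> (3,7): empty -> OK
  offset (0,1) -> (3,8): empty -> OK
  offset (1,1) -> (4,8): empty -> OK
  offset (2,1) -> (5,8): empty -> OK
All cells valid: yes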